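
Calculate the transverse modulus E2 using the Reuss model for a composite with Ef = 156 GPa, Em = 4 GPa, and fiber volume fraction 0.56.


1/E2 = Vf/Ef + (1-Vf)/Em = 0.56/156 + 0.44/4
E2 = 8.8 GPa

8.8 GPa


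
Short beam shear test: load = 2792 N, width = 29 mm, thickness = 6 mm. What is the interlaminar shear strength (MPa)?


ILSS = 3F/(4bh) = 3*2792/(4*29*6) = 12.03 MPa

12.03 MPa


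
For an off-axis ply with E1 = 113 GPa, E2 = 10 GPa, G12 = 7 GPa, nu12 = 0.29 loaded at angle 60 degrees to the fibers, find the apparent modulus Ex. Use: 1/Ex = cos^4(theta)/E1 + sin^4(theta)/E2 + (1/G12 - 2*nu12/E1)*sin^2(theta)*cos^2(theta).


cos^4(60) = 0.0625, sin^4(60) = 0.5625, sin^2(60)*cos^2(60) = 0.1875
1/G12 - 2*nu12/E1 = 1/7 - 2*0.29/113 = 0.137724 GPa^-1
1/Ex = 0.0625/113 + 0.5625/10 + 0.137724*0.1875 = 0.0826264 GPa^-1
Ex = 12.1 GPa

12.1 GPa


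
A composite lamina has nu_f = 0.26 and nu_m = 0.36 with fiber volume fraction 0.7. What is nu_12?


nu_12 = nu_f*Vf + nu_m*(1-Vf) = 0.26*0.7 + 0.36*0.3 = 0.29

0.29


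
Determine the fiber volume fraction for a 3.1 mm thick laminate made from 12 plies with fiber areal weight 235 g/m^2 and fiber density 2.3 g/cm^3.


Vf = n * FAW / (rho_f * h * 1000) = 12 * 235 / (2.3 * 3.1 * 1000) = 0.3955

0.3955


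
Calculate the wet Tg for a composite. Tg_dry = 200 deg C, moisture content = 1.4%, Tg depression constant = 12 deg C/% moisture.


Tg_wet = Tg_dry - k*moisture = 200 - 12*1.4 = 183.2 deg C

183.2 deg C


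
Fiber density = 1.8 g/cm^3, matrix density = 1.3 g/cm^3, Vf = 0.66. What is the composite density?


rho_c = rho_f*Vf + rho_m*(1-Vf) = 1.8*0.66 + 1.3*0.34 = 1.63 g/cm^3

1.63 g/cm^3


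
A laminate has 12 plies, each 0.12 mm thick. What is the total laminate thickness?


h = n * t_ply = 12 * 0.12 = 1.44 mm

1.44 mm


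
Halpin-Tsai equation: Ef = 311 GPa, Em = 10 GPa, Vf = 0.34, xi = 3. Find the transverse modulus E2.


eta = (Ef/Em - 1)/(Ef/Em + xi) = (31.1 - 1)/(31.1 + 3) = 0.8827
E2 = Em*(1+xi*eta*Vf)/(1-eta*Vf) = 27.15 GPa

27.15 GPa


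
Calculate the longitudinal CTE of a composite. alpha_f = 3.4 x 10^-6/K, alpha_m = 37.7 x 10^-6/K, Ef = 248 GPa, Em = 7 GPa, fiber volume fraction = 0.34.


E1 = Ef*Vf + Em*(1-Vf) = 88.94
alpha_1 = (alpha_f*Ef*Vf + alpha_m*Em*(1-Vf))/E1 = 5.18 x 10^-6/K

5.18 x 10^-6/K


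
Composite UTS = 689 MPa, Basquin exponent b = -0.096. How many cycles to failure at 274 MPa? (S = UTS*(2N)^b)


N = 0.5 * (S/UTS)^(1/b) = 0.5 * (274/689)^(1/-0.096) = 7421.9588 cycles

7421.9588 cycles


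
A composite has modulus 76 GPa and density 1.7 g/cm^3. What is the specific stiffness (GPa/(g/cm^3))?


Specific stiffness = E/rho = 76/1.7 = 44.7 GPa/(g/cm^3)

44.7 GPa/(g/cm^3)


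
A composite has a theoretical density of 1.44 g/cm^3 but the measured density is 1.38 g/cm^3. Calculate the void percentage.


Void% = (rho_theo - rho_actual)/rho_theo * 100 = (1.44 - 1.38)/1.44 * 100 = 4.17%

4.17%


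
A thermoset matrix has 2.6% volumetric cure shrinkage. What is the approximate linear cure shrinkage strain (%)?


Linear shrinkage ≈ vol_shrink/3 = 2.6/3 = 0.867%

0.867%


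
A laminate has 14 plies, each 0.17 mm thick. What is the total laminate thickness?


h = n * t_ply = 14 * 0.17 = 2.38 mm

2.38 mm


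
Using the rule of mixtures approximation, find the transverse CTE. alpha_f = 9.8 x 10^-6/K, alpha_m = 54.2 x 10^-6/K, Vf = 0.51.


alpha_2 = alpha_f*Vf + alpha_m*(1-Vf) = 9.8*0.51 + 54.2*0.49 = 31.6 x 10^-6/K

31.6 x 10^-6/K


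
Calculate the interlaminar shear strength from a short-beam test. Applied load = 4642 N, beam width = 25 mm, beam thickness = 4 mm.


ILSS = 3F/(4bh) = 3*4642/(4*25*4) = 34.82 MPa

34.82 MPa


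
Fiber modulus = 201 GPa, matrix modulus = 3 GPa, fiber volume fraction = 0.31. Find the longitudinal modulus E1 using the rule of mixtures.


E1 = Ef*Vf + Em*(1-Vf) = 201*0.31 + 3*0.69 = 64.38 GPa

64.38 GPa


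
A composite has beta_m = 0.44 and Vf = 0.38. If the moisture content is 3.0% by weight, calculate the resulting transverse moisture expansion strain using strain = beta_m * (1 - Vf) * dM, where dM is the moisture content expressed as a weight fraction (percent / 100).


dM = 3.0/100 = 0.03
strain = beta_m * (1-Vf) * dM = 0.44 * 0.62 * 0.03 = 0.008184

0.008184


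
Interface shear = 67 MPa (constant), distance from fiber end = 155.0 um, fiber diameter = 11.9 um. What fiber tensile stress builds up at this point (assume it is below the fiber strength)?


Force balance: sigma_f * (pi*d^2/4) = tau * (pi*d) * x  ->  sigma_f = 4 * tau * x / d
sigma_f = 4 * 67 * 155.0 / 11.9 = 3490.8 MPa

3490.8 MPa


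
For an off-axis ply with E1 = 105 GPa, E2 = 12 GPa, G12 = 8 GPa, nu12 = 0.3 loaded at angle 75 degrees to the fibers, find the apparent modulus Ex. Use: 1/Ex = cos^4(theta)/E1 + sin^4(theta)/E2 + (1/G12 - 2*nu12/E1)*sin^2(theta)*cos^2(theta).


cos^4(75) = 0.004487, sin^4(75) = 0.870513, sin^2(75)*cos^2(75) = 0.0625
1/G12 - 2*nu12/E1 = 1/8 - 2*0.3/105 = 0.119286 GPa^-1
1/Ex = 0.004487/105 + 0.870513/12 + 0.119286*0.0625 = 0.0800408 GPa^-1
Ex = 12.49 GPa

12.49 GPa


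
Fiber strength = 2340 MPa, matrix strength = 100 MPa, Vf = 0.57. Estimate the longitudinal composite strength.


sigma_1 = sigma_f*Vf + sigma_m*(1-Vf) = 2340*0.57 + 100*0.43 = 1376.8 MPa

1376.8 MPa


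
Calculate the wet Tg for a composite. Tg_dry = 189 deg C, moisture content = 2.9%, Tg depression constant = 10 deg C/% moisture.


Tg_wet = Tg_dry - k*moisture = 189 - 10*2.9 = 160.0 deg C

160.0 deg C


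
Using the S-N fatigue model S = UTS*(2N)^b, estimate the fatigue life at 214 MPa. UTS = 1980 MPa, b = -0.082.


N = 0.5 * (S/UTS)^(1/b) = 0.5 * (214/1980)^(1/-0.082) = 3.0376e+11 cycles

3.0376e+11 cycles


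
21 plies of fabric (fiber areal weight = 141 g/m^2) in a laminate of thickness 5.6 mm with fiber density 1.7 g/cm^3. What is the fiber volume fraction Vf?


Vf = n * FAW / (rho_f * h * 1000) = 21 * 141 / (1.7 * 5.6 * 1000) = 0.311

0.311


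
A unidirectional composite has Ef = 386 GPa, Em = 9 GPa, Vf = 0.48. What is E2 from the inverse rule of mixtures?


1/E2 = Vf/Ef + (1-Vf)/Em = 0.48/386 + 0.52/9
E2 = 16.94 GPa

16.94 GPa


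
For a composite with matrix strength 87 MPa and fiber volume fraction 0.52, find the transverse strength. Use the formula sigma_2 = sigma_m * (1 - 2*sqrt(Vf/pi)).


factor = 1 - 2*sqrt(0.52/pi) = 0.1863
sigma_2 = 87 * 0.1863 = 16.21 MPa

16.21 MPa


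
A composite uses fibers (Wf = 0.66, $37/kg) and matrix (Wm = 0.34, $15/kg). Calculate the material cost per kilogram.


Cost = cost_f*Wf + cost_m*Wm = 37*0.66 + 15*0.34 = $29.52/kg

$29.52/kg


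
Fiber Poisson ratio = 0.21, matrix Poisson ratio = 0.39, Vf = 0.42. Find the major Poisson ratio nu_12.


nu_12 = nu_f*Vf + nu_m*(1-Vf) = 0.21*0.42 + 0.39*0.58 = 0.3144

0.3144


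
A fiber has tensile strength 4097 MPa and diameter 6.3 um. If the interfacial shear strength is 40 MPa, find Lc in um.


Lc = sigma_f * d / (2 * tau_i) = 4097 * 6.3 / (2 * 40) = 322.6 um

322.6 um


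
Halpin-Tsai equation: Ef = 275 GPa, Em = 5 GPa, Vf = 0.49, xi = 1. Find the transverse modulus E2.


eta = (Ef/Em - 1)/(Ef/Em + xi) = (55.0 - 1)/(55.0 + 1) = 0.9643
E2 = Em*(1+xi*eta*Vf)/(1-eta*Vf) = 13.96 GPa

13.96 GPa


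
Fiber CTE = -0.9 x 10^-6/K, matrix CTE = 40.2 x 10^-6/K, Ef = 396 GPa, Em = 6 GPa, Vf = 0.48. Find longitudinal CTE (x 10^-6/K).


E1 = Ef*Vf + Em*(1-Vf) = 193.2
alpha_1 = (alpha_f*Ef*Vf + alpha_m*Em*(1-Vf))/E1 = -0.24 x 10^-6/K

-0.24 x 10^-6/K


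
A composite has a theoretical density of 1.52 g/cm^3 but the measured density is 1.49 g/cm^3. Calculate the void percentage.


Void% = (rho_theo - rho_actual)/rho_theo * 100 = (1.52 - 1.49)/1.52 * 100 = 1.97%

1.97%


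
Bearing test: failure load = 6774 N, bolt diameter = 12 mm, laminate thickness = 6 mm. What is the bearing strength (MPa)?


sigma_br = F/(d*h) = 6774/(12*6) = 94.1 MPa

94.1 MPa


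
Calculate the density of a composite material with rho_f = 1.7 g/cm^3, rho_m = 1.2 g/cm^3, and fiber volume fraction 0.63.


rho_c = rho_f*Vf + rho_m*(1-Vf) = 1.7*0.63 + 1.2*0.37 = 1.515 g/cm^3

1.515 g/cm^3


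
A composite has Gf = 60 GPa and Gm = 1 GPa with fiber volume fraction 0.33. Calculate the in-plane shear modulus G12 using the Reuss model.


1/G12 = Vf/Gf + (1-Vf)/Gm = 0.33/60 + 0.67/1
G12 = 1.48 GPa

1.48 GPa


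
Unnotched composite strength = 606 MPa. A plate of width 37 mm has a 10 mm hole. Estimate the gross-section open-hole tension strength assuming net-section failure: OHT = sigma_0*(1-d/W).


OHT = sigma_0*(1-d/W) = 606*(1-10/37) = 442.2 MPa

442.2 MPa


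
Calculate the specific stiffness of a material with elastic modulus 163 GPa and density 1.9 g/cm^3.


Specific stiffness = E/rho = 163/1.9 = 85.8 GPa/(g/cm^3)

85.8 GPa/(g/cm^3)


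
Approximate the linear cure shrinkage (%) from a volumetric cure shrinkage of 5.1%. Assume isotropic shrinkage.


Linear shrinkage ≈ vol_shrink/3 = 5.1/3 = 1.7%

1.7%


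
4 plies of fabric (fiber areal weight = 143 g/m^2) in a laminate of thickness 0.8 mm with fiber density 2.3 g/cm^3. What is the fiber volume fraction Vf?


Vf = n * FAW / (rho_f * h * 1000) = 4 * 143 / (2.3 * 0.8 * 1000) = 0.3109

0.3109


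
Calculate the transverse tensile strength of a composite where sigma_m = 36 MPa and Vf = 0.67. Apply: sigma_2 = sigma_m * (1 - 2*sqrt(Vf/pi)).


factor = 1 - 2*sqrt(0.67/pi) = 0.0764
sigma_2 = 36 * 0.0764 = 2.75 MPa

2.75 MPa


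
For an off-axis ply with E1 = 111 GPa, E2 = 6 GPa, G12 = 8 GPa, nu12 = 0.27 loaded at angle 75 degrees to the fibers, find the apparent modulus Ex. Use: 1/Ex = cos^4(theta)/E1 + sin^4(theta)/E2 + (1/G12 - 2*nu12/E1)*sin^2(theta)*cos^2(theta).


cos^4(75) = 0.004487, sin^4(75) = 0.870513, sin^2(75)*cos^2(75) = 0.0625
1/G12 - 2*nu12/E1 = 1/8 - 2*0.27/111 = 0.120135 GPa^-1
1/Ex = 0.004487/111 + 0.870513/6 + 0.120135*0.0625 = 0.1526343 GPa^-1
Ex = 6.55 GPa

6.55 GPa


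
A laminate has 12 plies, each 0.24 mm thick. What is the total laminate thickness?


h = n * t_ply = 12 * 0.24 = 2.88 mm

2.88 mm


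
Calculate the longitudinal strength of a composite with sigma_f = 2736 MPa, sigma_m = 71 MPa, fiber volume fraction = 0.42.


sigma_1 = sigma_f*Vf + sigma_m*(1-Vf) = 2736*0.42 + 71*0.58 = 1190.3 MPa

1190.3 MPa


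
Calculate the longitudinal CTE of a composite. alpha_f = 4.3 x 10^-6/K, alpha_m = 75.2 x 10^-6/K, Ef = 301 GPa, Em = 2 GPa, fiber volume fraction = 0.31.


E1 = Ef*Vf + Em*(1-Vf) = 94.69
alpha_1 = (alpha_f*Ef*Vf + alpha_m*Em*(1-Vf))/E1 = 5.33 x 10^-6/K

5.33 x 10^-6/K


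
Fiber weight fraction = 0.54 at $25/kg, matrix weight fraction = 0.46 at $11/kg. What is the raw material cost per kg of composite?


Cost = cost_f*Wf + cost_m*Wm = 25*0.54 + 11*0.46 = $18.56/kg

$18.56/kg


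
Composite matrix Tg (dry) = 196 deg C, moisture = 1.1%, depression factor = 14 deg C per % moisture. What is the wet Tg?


Tg_wet = Tg_dry - k*moisture = 196 - 14*1.1 = 180.6 deg C

180.6 deg C


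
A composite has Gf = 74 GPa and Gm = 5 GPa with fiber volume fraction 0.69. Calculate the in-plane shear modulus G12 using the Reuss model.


1/G12 = Vf/Gf + (1-Vf)/Gm = 0.69/74 + 0.31/5
G12 = 14.02 GPa

14.02 GPa


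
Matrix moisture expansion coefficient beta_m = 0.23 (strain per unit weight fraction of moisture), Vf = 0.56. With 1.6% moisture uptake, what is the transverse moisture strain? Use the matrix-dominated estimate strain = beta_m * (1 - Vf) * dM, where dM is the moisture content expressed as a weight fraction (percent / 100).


dM = 1.6/100 = 0.016
strain = beta_m * (1-Vf) * dM = 0.23 * 0.44 * 0.016 = 0.0016192

0.0016192


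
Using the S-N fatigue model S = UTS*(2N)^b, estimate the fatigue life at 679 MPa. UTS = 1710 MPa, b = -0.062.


N = 0.5 * (S/UTS)^(1/b) = 0.5 * (679/1710)^(1/-0.062) = 1.4749e+06 cycles

1.4749e+06 cycles


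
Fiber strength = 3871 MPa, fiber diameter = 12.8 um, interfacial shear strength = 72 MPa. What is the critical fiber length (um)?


Lc = sigma_f * d / (2 * tau_i) = 3871 * 12.8 / (2 * 72) = 344.1 um

344.1 um


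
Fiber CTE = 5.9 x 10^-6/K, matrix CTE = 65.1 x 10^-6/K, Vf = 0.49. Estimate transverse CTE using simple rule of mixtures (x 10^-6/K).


alpha_2 = alpha_f*Vf + alpha_m*(1-Vf) = 5.9*0.49 + 65.1*0.51 = 36.1 x 10^-6/K

36.1 x 10^-6/K


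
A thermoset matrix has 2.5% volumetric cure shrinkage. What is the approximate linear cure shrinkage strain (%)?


Linear shrinkage ≈ vol_shrink/3 = 2.5/3 = 0.833%

0.833%


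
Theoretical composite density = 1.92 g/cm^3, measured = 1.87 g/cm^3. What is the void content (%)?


Void% = (rho_theo - rho_actual)/rho_theo * 100 = (1.92 - 1.87)/1.92 * 100 = 2.6%

2.6%


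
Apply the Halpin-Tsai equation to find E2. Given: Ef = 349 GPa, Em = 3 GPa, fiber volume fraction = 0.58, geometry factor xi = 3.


eta = (Ef/Em - 1)/(Ef/Em + xi) = (116.3333 - 1)/(116.3333 + 3) = 0.9665
E2 = Em*(1+xi*eta*Vf)/(1-eta*Vf) = 18.31 GPa

18.31 GPa


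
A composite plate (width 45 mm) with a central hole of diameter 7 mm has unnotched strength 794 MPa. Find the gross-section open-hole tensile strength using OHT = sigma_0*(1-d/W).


OHT = sigma_0*(1-d/W) = 794*(1-7/45) = 670.5 MPa

670.5 MPa


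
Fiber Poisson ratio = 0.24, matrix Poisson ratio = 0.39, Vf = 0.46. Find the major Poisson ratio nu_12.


nu_12 = nu_f*Vf + nu_m*(1-Vf) = 0.24*0.46 + 0.39*0.54 = 0.321

0.321


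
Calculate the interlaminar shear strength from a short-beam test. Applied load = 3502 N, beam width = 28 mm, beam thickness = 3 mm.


ILSS = 3F/(4bh) = 3*3502/(4*28*3) = 31.27 MPa

31.27 MPa


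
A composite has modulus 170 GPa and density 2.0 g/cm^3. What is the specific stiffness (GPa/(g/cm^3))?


Specific stiffness = E/rho = 170/2.0 = 85.0 GPa/(g/cm^3)

85.0 GPa/(g/cm^3)


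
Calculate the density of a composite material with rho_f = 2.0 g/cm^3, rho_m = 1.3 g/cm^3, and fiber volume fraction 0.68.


rho_c = rho_f*Vf + rho_m*(1-Vf) = 2.0*0.68 + 1.3*0.32 = 1.776 g/cm^3

1.776 g/cm^3


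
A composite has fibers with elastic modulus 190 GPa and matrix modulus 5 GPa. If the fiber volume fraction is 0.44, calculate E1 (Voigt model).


E1 = Ef*Vf + Em*(1-Vf) = 190*0.44 + 5*0.56 = 86.4 GPa

86.4 GPa


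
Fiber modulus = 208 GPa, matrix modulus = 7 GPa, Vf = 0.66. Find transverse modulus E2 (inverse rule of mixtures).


1/E2 = Vf/Ef + (1-Vf)/Em = 0.66/208 + 0.34/7
E2 = 19.33 GPa

19.33 GPa


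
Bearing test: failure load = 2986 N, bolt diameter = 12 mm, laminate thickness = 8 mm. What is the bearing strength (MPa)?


sigma_br = F/(d*h) = 2986/(12*8) = 31.1 MPa

31.1 MPa


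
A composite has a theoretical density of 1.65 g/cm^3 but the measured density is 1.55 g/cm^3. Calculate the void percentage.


Void% = (rho_theo - rho_actual)/rho_theo * 100 = (1.65 - 1.55)/1.65 * 100 = 6.06%

6.06%


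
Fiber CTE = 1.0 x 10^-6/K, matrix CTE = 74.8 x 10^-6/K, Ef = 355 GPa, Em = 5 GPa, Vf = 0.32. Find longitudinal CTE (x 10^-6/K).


E1 = Ef*Vf + Em*(1-Vf) = 117.0
alpha_1 = (alpha_f*Ef*Vf + alpha_m*Em*(1-Vf))/E1 = 3.14 x 10^-6/K

3.14 x 10^-6/K


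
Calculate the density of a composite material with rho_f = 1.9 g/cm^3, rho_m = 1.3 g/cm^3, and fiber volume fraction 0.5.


rho_c = rho_f*Vf + rho_m*(1-Vf) = 1.9*0.5 + 1.3*0.5 = 1.6 g/cm^3

1.6 g/cm^3


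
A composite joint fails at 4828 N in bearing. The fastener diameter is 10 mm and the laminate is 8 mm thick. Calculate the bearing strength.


sigma_br = F/(d*h) = 4828/(10*8) = 60.4 MPa

60.4 MPa


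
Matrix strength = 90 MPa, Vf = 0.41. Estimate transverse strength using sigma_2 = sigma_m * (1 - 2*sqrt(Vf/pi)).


factor = 1 - 2*sqrt(0.41/pi) = 0.2775
sigma_2 = 90 * 0.2775 = 24.97 MPa

24.97 MPa


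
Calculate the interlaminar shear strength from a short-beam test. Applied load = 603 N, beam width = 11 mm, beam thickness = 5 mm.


ILSS = 3F/(4bh) = 3*603/(4*11*5) = 8.22 MPa

8.22 MPa


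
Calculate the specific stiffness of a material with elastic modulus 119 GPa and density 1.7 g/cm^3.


Specific stiffness = E/rho = 119/1.7 = 70.0 GPa/(g/cm^3)

70.0 GPa/(g/cm^3)


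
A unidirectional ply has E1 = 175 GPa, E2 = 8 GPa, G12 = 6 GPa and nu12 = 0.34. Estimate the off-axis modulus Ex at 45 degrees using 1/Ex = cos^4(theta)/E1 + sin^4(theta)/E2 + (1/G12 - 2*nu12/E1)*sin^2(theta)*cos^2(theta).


cos^4(45) = 0.25, sin^4(45) = 0.25, sin^2(45)*cos^2(45) = 0.25
1/G12 - 2*nu12/E1 = 1/6 - 2*0.34/175 = 0.162781 GPa^-1
1/Ex = 0.25/175 + 0.25/8 + 0.162781*0.25 = 0.0733738 GPa^-1
Ex = 13.63 GPa

13.63 GPa


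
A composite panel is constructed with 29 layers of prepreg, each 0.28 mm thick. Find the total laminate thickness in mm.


h = n * t_ply = 29 * 0.28 = 8.12 mm

8.12 mm


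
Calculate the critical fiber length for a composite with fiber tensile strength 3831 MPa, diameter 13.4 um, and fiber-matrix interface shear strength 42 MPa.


Lc = sigma_f * d / (2 * tau_i) = 3831 * 13.4 / (2 * 42) = 611.1 um

611.1 um


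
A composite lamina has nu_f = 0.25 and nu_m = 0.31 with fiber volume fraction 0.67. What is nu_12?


nu_12 = nu_f*Vf + nu_m*(1-Vf) = 0.25*0.67 + 0.31*0.33 = 0.2698

0.2698


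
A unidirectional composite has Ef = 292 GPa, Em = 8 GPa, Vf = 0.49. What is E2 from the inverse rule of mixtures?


1/E2 = Vf/Ef + (1-Vf)/Em = 0.49/292 + 0.51/8
E2 = 15.28 GPa

15.28 GPa


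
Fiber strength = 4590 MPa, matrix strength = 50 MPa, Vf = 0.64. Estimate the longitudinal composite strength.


sigma_1 = sigma_f*Vf + sigma_m*(1-Vf) = 4590*0.64 + 50*0.36 = 2955.6 MPa

2955.6 MPa


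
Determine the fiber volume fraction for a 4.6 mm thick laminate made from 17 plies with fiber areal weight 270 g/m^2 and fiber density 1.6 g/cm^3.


Vf = n * FAW / (rho_f * h * 1000) = 17 * 270 / (1.6 * 4.6 * 1000) = 0.6236

0.6236


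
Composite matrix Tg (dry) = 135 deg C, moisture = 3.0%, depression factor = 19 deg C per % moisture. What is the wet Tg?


Tg_wet = Tg_dry - k*moisture = 135 - 19*3.0 = 78.0 deg C

78.0 deg C


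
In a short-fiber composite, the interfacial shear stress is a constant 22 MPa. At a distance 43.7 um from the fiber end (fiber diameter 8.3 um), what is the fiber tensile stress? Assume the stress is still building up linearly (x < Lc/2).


Force balance: sigma_f * (pi*d^2/4) = tau * (pi*d) * x  ->  sigma_f = 4 * tau * x / d
sigma_f = 4 * 22 * 43.7 / 8.3 = 463.3 MPa

463.3 MPa


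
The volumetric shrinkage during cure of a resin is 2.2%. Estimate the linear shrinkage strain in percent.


Linear shrinkage ≈ vol_shrink/3 = 2.2/3 = 0.733%

0.733%


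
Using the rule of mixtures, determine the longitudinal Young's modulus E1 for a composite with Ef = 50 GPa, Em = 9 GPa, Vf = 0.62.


E1 = Ef*Vf + Em*(1-Vf) = 50*0.62 + 9*0.38 = 34.42 GPa

34.42 GPa


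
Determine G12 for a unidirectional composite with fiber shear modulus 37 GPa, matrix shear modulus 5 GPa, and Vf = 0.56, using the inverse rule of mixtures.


1/G12 = Vf/Gf + (1-Vf)/Gm = 0.56/37 + 0.44/5
G12 = 9.7 GPa

9.7 GPa


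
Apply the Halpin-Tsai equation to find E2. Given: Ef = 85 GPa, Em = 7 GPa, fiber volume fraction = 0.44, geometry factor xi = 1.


eta = (Ef/Em - 1)/(Ef/Em + xi) = (12.1429 - 1)/(12.1429 + 1) = 0.8478
E2 = Em*(1+xi*eta*Vf)/(1-eta*Vf) = 15.33 GPa

15.33 GPa


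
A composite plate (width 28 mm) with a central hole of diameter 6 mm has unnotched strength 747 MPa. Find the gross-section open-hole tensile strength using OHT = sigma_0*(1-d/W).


OHT = sigma_0*(1-d/W) = 747*(1-6/28) = 586.9 MPa

586.9 MPa


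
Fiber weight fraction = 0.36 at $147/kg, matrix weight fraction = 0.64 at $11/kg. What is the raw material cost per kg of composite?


Cost = cost_f*Wf + cost_m*Wm = 147*0.36 + 11*0.64 = $59.96/kg

$59.96/kg


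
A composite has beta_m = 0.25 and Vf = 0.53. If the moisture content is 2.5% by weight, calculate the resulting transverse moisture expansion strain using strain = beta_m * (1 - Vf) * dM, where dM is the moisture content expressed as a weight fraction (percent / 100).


dM = 2.5/100 = 0.025
strain = beta_m * (1-Vf) * dM = 0.25 * 0.47 * 0.025 = 0.0029375

0.0029375


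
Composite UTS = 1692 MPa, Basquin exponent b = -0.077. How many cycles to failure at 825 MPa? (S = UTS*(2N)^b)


N = 0.5 * (S/UTS)^(1/b) = 0.5 * (825/1692)^(1/-0.077) = 5626.2896 cycles

5626.2896 cycles


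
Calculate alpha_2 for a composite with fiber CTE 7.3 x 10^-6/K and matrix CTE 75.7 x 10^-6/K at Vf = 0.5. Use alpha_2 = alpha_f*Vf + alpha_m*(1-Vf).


alpha_2 = alpha_f*Vf + alpha_m*(1-Vf) = 7.3*0.5 + 75.7*0.5 = 41.5 x 10^-6/K

41.5 x 10^-6/K


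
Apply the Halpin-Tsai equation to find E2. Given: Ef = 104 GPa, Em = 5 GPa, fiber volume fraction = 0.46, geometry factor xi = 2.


eta = (Ef/Em - 1)/(Ef/Em + xi) = (20.8 - 1)/(20.8 + 2) = 0.8684
E2 = Em*(1+xi*eta*Vf)/(1-eta*Vf) = 14.98 GPa

14.98 GPa


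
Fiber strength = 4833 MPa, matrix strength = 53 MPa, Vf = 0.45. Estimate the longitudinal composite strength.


sigma_1 = sigma_f*Vf + sigma_m*(1-Vf) = 4833*0.45 + 53*0.55 = 2204.0 MPa

2204.0 MPa


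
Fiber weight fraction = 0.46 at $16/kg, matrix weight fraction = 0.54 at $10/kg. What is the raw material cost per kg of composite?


Cost = cost_f*Wf + cost_m*Wm = 16*0.46 + 10*0.54 = $12.76/kg

$12.76/kg


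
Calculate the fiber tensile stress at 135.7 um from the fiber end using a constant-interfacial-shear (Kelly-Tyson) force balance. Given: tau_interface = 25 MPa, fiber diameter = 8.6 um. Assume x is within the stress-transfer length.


Force balance: sigma_f * (pi*d^2/4) = tau * (pi*d) * x  ->  sigma_f = 4 * tau * x / d
sigma_f = 4 * 25 * 135.7 / 8.6 = 1577.9 MPa

1577.9 MPa


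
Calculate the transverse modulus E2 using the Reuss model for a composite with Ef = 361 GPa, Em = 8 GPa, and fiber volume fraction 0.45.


1/E2 = Vf/Ef + (1-Vf)/Em = 0.45/361 + 0.55/8
E2 = 14.29 GPa

14.29 GPa


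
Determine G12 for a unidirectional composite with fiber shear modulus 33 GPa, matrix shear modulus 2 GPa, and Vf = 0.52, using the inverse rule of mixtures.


1/G12 = Vf/Gf + (1-Vf)/Gm = 0.52/33 + 0.48/2
G12 = 3.91 GPa

3.91 GPa


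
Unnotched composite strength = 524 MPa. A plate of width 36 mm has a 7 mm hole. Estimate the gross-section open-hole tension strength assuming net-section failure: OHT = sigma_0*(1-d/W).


OHT = sigma_0*(1-d/W) = 524*(1-7/36) = 422.1 MPa

422.1 MPa


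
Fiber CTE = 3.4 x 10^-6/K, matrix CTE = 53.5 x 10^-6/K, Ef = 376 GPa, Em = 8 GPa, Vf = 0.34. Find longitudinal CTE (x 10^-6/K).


E1 = Ef*Vf + Em*(1-Vf) = 133.12
alpha_1 = (alpha_f*Ef*Vf + alpha_m*Em*(1-Vf))/E1 = 5.39 x 10^-6/K

5.39 x 10^-6/K


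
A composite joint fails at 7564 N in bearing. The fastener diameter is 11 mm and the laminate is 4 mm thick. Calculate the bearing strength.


sigma_br = F/(d*h) = 7564/(11*4) = 171.9 MPa

171.9 MPa


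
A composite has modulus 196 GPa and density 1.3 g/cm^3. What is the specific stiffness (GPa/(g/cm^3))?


Specific stiffness = E/rho = 196/1.3 = 150.8 GPa/(g/cm^3)

150.8 GPa/(g/cm^3)


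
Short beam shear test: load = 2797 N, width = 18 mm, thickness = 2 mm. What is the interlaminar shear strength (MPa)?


ILSS = 3F/(4bh) = 3*2797/(4*18*2) = 58.27 MPa

58.27 MPa


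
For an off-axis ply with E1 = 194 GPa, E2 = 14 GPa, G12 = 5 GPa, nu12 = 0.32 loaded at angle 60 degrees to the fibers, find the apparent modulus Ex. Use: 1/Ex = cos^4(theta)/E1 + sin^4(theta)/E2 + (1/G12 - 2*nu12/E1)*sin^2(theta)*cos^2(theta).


cos^4(60) = 0.0625, sin^4(60) = 0.5625, sin^2(60)*cos^2(60) = 0.1875
1/G12 - 2*nu12/E1 = 1/5 - 2*0.32/194 = 0.196701 GPa^-1
1/Ex = 0.0625/194 + 0.5625/14 + 0.196701*0.1875 = 0.0773822 GPa^-1
Ex = 12.92 GPa

12.92 GPa


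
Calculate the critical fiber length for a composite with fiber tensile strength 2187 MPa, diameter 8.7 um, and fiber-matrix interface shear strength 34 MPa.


Lc = sigma_f * d / (2 * tau_i) = 2187 * 8.7 / (2 * 34) = 279.8 um

279.8 um


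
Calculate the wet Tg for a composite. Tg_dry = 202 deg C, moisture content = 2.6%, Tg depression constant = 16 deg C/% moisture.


Tg_wet = Tg_dry - k*moisture = 202 - 16*2.6 = 160.4 deg C

160.4 deg C


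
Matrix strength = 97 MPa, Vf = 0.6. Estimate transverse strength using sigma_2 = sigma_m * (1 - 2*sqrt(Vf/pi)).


factor = 1 - 2*sqrt(0.6/pi) = 0.126
sigma_2 = 97 * 0.126 = 12.22 MPa

12.22 MPa


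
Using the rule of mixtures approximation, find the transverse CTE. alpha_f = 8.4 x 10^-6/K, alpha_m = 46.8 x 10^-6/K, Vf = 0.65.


alpha_2 = alpha_f*Vf + alpha_m*(1-Vf) = 8.4*0.65 + 46.8*0.35 = 21.8 x 10^-6/K

21.8 x 10^-6/K


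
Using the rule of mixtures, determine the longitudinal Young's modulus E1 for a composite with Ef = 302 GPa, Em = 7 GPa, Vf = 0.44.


E1 = Ef*Vf + Em*(1-Vf) = 302*0.44 + 7*0.56 = 136.8 GPa

136.8 GPa


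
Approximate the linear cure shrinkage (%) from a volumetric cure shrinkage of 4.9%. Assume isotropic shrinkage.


Linear shrinkage ≈ vol_shrink/3 = 4.9/3 = 1.633%

1.633%


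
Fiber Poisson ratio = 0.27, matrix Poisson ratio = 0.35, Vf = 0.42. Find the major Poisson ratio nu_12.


nu_12 = nu_f*Vf + nu_m*(1-Vf) = 0.27*0.42 + 0.35*0.58 = 0.3164

0.3164


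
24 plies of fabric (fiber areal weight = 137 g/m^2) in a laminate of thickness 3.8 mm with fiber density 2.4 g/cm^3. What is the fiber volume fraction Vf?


Vf = n * FAW / (rho_f * h * 1000) = 24 * 137 / (2.4 * 3.8 * 1000) = 0.3605

0.3605


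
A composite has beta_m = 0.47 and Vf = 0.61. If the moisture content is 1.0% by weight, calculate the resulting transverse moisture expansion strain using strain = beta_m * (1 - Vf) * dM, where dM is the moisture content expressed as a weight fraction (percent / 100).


dM = 1.0/100 = 0.01
strain = beta_m * (1-Vf) * dM = 0.47 * 0.39 * 0.01 = 0.001833

0.001833


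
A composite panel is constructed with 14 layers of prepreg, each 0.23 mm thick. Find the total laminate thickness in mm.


h = n * t_ply = 14 * 0.23 = 3.22 mm

3.22 mm


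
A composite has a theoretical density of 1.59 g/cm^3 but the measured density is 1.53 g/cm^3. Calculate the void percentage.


Void% = (rho_theo - rho_actual)/rho_theo * 100 = (1.59 - 1.53)/1.59 * 100 = 3.77%

3.77%


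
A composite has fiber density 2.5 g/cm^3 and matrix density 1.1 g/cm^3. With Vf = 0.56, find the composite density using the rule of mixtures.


rho_c = rho_f*Vf + rho_m*(1-Vf) = 2.5*0.56 + 1.1*0.44 = 1.884 g/cm^3

1.884 g/cm^3


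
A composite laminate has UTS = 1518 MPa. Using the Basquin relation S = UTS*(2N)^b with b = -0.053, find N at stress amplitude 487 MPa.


N = 0.5 * (S/UTS)^(1/b) = 0.5 * (487/1518)^(1/-0.053) = 1.0348e+09 cycles

1.0348e+09 cycles


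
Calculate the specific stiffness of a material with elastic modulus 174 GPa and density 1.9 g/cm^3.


Specific stiffness = E/rho = 174/1.9 = 91.6 GPa/(g/cm^3)

91.6 GPa/(g/cm^3)


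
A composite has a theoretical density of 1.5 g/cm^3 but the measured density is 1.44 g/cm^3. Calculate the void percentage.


Void% = (rho_theo - rho_actual)/rho_theo * 100 = (1.5 - 1.44)/1.5 * 100 = 4.0%

4.0%


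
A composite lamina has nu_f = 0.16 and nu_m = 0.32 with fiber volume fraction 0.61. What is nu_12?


nu_12 = nu_f*Vf + nu_m*(1-Vf) = 0.16*0.61 + 0.32*0.39 = 0.2224

0.2224


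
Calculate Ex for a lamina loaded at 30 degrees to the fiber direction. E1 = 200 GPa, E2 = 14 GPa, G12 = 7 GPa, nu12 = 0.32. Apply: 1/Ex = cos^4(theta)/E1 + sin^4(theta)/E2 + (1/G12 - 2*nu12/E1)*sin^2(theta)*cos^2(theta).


cos^4(30) = 0.5625, sin^4(30) = 0.0625, sin^2(30)*cos^2(30) = 0.1875
1/G12 - 2*nu12/E1 = 1/7 - 2*0.32/200 = 0.139657 GPa^-1
1/Ex = 0.5625/200 + 0.0625/14 + 0.139657*0.1875 = 0.0334625 GPa^-1
Ex = 29.88 GPa

29.88 GPa


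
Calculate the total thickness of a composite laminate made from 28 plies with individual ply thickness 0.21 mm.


h = n * t_ply = 28 * 0.21 = 5.88 mm

5.88 mm


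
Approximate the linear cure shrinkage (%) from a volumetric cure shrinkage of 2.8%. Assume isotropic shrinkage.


Linear shrinkage ≈ vol_shrink/3 = 2.8/3 = 0.933%

0.933%


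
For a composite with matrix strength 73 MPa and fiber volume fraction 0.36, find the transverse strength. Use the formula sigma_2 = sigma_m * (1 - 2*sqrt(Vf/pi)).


factor = 1 - 2*sqrt(0.36/pi) = 0.323
sigma_2 = 73 * 0.323 = 23.58 MPa

23.58 MPa


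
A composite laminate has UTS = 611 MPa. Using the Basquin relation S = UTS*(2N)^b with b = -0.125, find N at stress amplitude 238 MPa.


N = 0.5 * (S/UTS)^(1/b) = 0.5 * (238/611)^(1/-0.125) = 943.3743 cycles

943.3743 cycles


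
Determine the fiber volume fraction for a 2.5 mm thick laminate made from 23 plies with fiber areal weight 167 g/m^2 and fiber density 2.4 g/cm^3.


Vf = n * FAW / (rho_f * h * 1000) = 23 * 167 / (2.4 * 2.5 * 1000) = 0.6402

0.6402


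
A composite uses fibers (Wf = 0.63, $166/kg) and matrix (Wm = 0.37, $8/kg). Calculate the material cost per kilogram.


Cost = cost_f*Wf + cost_m*Wm = 166*0.63 + 8*0.37 = $107.54/kg

$107.54/kg


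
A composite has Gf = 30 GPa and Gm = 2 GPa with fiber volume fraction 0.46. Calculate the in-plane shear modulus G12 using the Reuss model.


1/G12 = Vf/Gf + (1-Vf)/Gm = 0.46/30 + 0.54/2
G12 = 3.5 GPa

3.5 GPa


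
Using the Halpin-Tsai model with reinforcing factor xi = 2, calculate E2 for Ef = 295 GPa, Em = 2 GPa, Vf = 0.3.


eta = (Ef/Em - 1)/(Ef/Em + xi) = (147.5 - 1)/(147.5 + 2) = 0.9799
E2 = Em*(1+xi*eta*Vf)/(1-eta*Vf) = 4.5 GPa

4.5 GPa


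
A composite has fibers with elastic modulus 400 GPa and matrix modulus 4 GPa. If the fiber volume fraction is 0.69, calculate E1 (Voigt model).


E1 = Ef*Vf + Em*(1-Vf) = 400*0.69 + 4*0.31 = 277.24 GPa

277.24 GPa


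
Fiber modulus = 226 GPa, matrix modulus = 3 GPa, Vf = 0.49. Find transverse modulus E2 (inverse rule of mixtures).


1/E2 = Vf/Ef + (1-Vf)/Em = 0.49/226 + 0.51/3
E2 = 5.81 GPa

5.81 GPa


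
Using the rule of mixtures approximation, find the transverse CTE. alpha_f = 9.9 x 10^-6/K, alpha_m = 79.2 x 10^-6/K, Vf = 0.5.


alpha_2 = alpha_f*Vf + alpha_m*(1-Vf) = 9.9*0.5 + 79.2*0.5 = 44.6 x 10^-6/K

44.6 x 10^-6/K


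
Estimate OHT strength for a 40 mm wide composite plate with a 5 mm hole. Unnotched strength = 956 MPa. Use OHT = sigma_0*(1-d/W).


OHT = sigma_0*(1-d/W) = 956*(1-5/40) = 836.5 MPa

836.5 MPa


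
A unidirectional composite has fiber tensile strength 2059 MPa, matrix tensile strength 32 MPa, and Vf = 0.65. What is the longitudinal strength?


sigma_1 = sigma_f*Vf + sigma_m*(1-Vf) = 2059*0.65 + 32*0.35 = 1349.6 MPa

1349.6 MPa


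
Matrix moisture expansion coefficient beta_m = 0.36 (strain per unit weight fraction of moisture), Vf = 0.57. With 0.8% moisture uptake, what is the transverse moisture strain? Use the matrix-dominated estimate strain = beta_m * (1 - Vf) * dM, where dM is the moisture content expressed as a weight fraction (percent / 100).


dM = 0.8/100 = 0.008
strain = beta_m * (1-Vf) * dM = 0.36 * 0.43 * 0.008 = 0.0012384

0.0012384


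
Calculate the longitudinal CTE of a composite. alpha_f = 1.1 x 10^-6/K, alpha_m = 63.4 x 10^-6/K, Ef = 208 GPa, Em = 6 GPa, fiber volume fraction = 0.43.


E1 = Ef*Vf + Em*(1-Vf) = 92.86
alpha_1 = (alpha_f*Ef*Vf + alpha_m*Em*(1-Vf))/E1 = 3.39 x 10^-6/K

3.39 x 10^-6/K


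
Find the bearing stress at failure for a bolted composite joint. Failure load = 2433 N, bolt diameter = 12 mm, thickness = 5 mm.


sigma_br = F/(d*h) = 2433/(12*5) = 40.6 MPa

40.6 MPa


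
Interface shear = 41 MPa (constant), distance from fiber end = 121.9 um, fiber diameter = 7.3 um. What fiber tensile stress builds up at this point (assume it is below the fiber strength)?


Force balance: sigma_f * (pi*d^2/4) = tau * (pi*d) * x  ->  sigma_f = 4 * tau * x / d
sigma_f = 4 * 41 * 121.9 / 7.3 = 2738.6 MPa

2738.6 MPa


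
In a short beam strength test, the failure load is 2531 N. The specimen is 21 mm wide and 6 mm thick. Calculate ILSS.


ILSS = 3F/(4bh) = 3*2531/(4*21*6) = 15.07 MPa

15.07 MPa


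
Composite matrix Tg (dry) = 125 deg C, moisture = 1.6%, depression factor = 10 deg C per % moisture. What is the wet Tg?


Tg_wet = Tg_dry - k*moisture = 125 - 10*1.6 = 109.0 deg C

109.0 deg C


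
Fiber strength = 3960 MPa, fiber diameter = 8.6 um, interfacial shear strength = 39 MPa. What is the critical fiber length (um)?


Lc = sigma_f * d / (2 * tau_i) = 3960 * 8.6 / (2 * 39) = 436.6 um

436.6 um


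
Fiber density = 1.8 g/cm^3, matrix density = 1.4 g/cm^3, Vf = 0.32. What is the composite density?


rho_c = rho_f*Vf + rho_m*(1-Vf) = 1.8*0.32 + 1.4*0.68 = 1.528 g/cm^3

1.528 g/cm^3


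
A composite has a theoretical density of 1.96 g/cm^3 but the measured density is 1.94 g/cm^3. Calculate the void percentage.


Void% = (rho_theo - rho_actual)/rho_theo * 100 = (1.96 - 1.94)/1.96 * 100 = 1.02%

1.02%


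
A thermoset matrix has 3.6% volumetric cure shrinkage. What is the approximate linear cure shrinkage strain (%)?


Linear shrinkage ≈ vol_shrink/3 = 3.6/3 = 1.2%

1.2%


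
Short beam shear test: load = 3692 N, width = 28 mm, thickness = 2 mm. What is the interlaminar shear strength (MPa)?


ILSS = 3F/(4bh) = 3*3692/(4*28*2) = 49.45 MPa

49.45 MPa


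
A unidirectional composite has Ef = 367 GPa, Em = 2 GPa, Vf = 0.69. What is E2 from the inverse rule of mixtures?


1/E2 = Vf/Ef + (1-Vf)/Em = 0.69/367 + 0.31/2
E2 = 6.37 GPa

6.37 GPa


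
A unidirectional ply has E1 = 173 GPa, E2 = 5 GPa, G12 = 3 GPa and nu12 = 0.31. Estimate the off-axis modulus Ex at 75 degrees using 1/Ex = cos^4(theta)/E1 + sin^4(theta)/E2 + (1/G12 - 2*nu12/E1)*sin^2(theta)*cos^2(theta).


cos^4(75) = 0.004487, sin^4(75) = 0.870513, sin^2(75)*cos^2(75) = 0.0625
1/G12 - 2*nu12/E1 = 1/3 - 2*0.31/173 = 0.32975 GPa^-1
1/Ex = 0.004487/173 + 0.870513/5 + 0.32975*0.0625 = 0.1947378 GPa^-1
Ex = 5.14 GPa

5.14 GPa


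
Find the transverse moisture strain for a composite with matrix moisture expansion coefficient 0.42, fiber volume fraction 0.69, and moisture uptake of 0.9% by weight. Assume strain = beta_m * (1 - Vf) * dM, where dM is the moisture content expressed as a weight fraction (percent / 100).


dM = 0.9/100 = 0.009
strain = beta_m * (1-Vf) * dM = 0.42 * 0.31 * 0.009 = 0.0011718

0.0011718


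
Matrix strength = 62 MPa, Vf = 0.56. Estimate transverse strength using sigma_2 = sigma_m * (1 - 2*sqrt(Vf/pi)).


factor = 1 - 2*sqrt(0.56/pi) = 0.1556
sigma_2 = 62 * 0.1556 = 9.65 MPa

9.65 MPa


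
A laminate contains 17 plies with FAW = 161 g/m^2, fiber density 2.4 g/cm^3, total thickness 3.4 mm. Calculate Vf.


Vf = n * FAW / (rho_f * h * 1000) = 17 * 161 / (2.4 * 3.4 * 1000) = 0.3354

0.3354


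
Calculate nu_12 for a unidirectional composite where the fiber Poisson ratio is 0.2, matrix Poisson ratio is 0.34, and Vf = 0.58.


nu_12 = nu_f*Vf + nu_m*(1-Vf) = 0.2*0.58 + 0.34*0.42 = 0.2588

0.2588


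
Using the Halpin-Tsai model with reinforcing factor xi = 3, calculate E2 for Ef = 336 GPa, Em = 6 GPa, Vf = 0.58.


eta = (Ef/Em - 1)/(Ef/Em + xi) = (56.0 - 1)/(56.0 + 3) = 0.9322
E2 = Em*(1+xi*eta*Vf)/(1-eta*Vf) = 34.25 GPa

34.25 GPa


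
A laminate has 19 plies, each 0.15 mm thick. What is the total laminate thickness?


h = n * t_ply = 19 * 0.15 = 2.85 mm

2.85 mm


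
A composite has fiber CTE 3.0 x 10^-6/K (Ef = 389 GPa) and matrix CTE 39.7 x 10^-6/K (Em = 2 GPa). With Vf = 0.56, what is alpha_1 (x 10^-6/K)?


E1 = Ef*Vf + Em*(1-Vf) = 218.72
alpha_1 = (alpha_f*Ef*Vf + alpha_m*Em*(1-Vf))/E1 = 3.15 x 10^-6/K

3.15 x 10^-6/K


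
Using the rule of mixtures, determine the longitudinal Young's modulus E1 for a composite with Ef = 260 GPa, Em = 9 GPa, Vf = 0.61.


E1 = Ef*Vf + Em*(1-Vf) = 260*0.61 + 9*0.39 = 162.11 GPa

162.11 GPa


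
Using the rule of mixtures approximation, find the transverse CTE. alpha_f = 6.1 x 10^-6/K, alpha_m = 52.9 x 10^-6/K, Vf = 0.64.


alpha_2 = alpha_f*Vf + alpha_m*(1-Vf) = 6.1*0.64 + 52.9*0.36 = 22.9 x 10^-6/K

22.9 x 10^-6/K


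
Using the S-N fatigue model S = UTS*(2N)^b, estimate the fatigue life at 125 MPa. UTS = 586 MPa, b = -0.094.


N = 0.5 * (S/UTS)^(1/b) = 0.5 * (125/586)^(1/-0.094) = 6.8728e+06 cycles

6.8728e+06 cycles


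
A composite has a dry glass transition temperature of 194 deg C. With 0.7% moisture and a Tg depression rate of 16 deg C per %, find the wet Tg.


Tg_wet = Tg_dry - k*moisture = 194 - 16*0.7 = 182.8 deg C

182.8 deg C


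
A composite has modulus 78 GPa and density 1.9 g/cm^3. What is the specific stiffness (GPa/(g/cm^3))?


Specific stiffness = E/rho = 78/1.9 = 41.1 GPa/(g/cm^3)

41.1 GPa/(g/cm^3)


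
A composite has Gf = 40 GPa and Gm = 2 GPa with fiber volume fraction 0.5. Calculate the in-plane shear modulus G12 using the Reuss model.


1/G12 = Vf/Gf + (1-Vf)/Gm = 0.5/40 + 0.5/2
G12 = 3.81 GPa

3.81 GPa


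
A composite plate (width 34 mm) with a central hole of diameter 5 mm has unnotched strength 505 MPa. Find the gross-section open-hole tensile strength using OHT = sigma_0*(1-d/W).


OHT = sigma_0*(1-d/W) = 505*(1-5/34) = 430.7 MPa

430.7 MPa


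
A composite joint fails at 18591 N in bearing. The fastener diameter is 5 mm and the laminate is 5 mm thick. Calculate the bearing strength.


sigma_br = F/(d*h) = 18591/(5*5) = 743.6 MPa

743.6 MPa


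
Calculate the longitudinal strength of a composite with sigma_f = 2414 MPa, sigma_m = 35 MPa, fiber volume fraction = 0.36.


sigma_1 = sigma_f*Vf + sigma_m*(1-Vf) = 2414*0.36 + 35*0.64 = 891.4 MPa

891.4 MPa


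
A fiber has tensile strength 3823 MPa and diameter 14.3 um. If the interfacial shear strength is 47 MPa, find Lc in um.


Lc = sigma_f * d / (2 * tau_i) = 3823 * 14.3 / (2 * 47) = 581.6 um

581.6 um


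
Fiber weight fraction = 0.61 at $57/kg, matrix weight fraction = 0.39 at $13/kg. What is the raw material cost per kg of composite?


Cost = cost_f*Wf + cost_m*Wm = 57*0.61 + 13*0.39 = $39.84/kg

$39.84/kg


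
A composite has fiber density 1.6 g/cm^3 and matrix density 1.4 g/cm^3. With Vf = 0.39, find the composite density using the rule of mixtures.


rho_c = rho_f*Vf + rho_m*(1-Vf) = 1.6*0.39 + 1.4*0.61 = 1.478 g/cm^3

1.478 g/cm^3


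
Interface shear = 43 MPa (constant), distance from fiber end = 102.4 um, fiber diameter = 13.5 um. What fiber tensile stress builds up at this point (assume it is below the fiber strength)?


Force balance: sigma_f * (pi*d^2/4) = tau * (pi*d) * x  ->  sigma_f = 4 * tau * x / d
sigma_f = 4 * 43 * 102.4 / 13.5 = 1304.7 MPa

1304.7 MPa


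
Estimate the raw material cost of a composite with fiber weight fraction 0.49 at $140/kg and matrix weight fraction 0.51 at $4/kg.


Cost = cost_f*Wf + cost_m*Wm = 140*0.49 + 4*0.51 = $70.64/kg

$70.64/kg


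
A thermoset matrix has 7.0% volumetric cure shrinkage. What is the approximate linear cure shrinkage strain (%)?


Linear shrinkage ≈ vol_shrink/3 = 7.0/3 = 2.333%

2.333%


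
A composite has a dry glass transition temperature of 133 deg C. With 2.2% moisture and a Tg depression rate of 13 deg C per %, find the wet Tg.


Tg_wet = Tg_dry - k*moisture = 133 - 13*2.2 = 104.4 deg C

104.4 deg C


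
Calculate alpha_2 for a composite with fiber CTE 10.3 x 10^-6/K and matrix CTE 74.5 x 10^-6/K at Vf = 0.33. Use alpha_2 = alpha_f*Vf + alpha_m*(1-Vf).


alpha_2 = alpha_f*Vf + alpha_m*(1-Vf) = 10.3*0.33 + 74.5*0.67 = 53.3 x 10^-6/K

53.3 x 10^-6/K


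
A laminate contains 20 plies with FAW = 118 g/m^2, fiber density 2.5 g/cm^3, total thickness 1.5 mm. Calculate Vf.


Vf = n * FAW / (rho_f * h * 1000) = 20 * 118 / (2.5 * 1.5 * 1000) = 0.6293

0.6293
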